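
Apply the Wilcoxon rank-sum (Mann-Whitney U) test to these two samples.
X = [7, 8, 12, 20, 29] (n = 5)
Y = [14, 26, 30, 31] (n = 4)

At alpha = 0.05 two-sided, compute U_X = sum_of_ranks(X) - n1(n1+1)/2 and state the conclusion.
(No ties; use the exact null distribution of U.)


Step 1: Combine and sort all 9 observations; assign midranks.
sorted (value, group): (7,X), (8,X), (12,X), (14,Y), (20,X), (26,Y), (29,X), (30,Y), (31,Y)
ranks: 7->1, 8->2, 12->3, 14->4, 20->5, 26->6, 29->7, 30->8, 31->9
Step 2: Rank sum for X: R1 = 1 + 2 + 3 + 5 + 7 = 18.
Step 3: U_X = R1 - n1(n1+1)/2 = 18 - 5*6/2 = 18 - 15 = 3.
       U_Y = n1*n2 - U_X = 20 - 3 = 17.
Step 4: No ties, so the exact null distribution of U (based on enumerating the C(9,5) = 126 equally likely rank assignments) gives the two-sided p-value.
Step 5: p-value = 0.111111; compare to alpha = 0.05. fail to reject H0.

U_X = 3, p = 0.111111, fail to reject H0 at alpha = 0.05.


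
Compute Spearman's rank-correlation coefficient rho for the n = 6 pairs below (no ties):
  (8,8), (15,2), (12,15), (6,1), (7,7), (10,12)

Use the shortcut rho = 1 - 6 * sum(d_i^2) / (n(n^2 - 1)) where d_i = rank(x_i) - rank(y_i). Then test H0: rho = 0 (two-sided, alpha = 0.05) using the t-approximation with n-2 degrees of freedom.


Step 1: Rank x and y separately (midranks; no ties here).
rank(x): 8->3, 15->6, 12->5, 6->1, 7->2, 10->4
rank(y): 8->4, 2->2, 15->6, 1->1, 7->3, 12->5
Step 2: d_i = R_x(i) - R_y(i); compute d_i^2.
  (3-4)^2=1, (6-2)^2=16, (5-6)^2=1, (1-1)^2=0, (2-3)^2=1, (4-5)^2=1
sum(d^2) = 20.
Step 3: rho = 1 - 6*20 / (6*(6^2 - 1)) = 1 - 120/210 = 0.428571.
Step 4: Under H0, t = rho * sqrt((n-2)/(1-rho^2)) = 0.9487 ~ t(4).
Step 5: Two-sided p-value from the t-distribution with 4 df = 0.396501.
Step 6: alpha = 0.05. fail to reject H0.

rho = 0.4286, p = 0.396501, fail to reject H0 at alpha = 0.05.


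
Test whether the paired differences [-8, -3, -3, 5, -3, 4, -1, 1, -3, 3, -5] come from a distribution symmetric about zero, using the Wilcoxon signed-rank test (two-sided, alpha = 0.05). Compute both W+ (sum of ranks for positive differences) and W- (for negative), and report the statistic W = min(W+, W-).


Step 1: Drop any zero differences (none here) and take |d_i|.
|d| = [8, 3, 3, 5, 3, 4, 1, 1, 3, 3, 5]
Step 2: Midrank |d_i| (ties get averaged ranks).
ranks: |8|->11, |3|->5, |3|->5, |5|->9.5, |3|->5, |4|->8, |1|->1.5, |1|->1.5, |3|->5, |3|->5, |5|->9.5
Step 3: Attach original signs; sum ranks with positive sign and with negative sign.
W+ = 9.5 + 8 + 1.5 + 5 = 24
W- = 11 + 5 + 5 + 5 + 1.5 + 5 + 9.5 = 42
(Check: W+ + W- = 66 should equal n(n+1)/2 = 66.)
Step 4: Test statistic W = min(W+, W-) = 24.
Step 5: Ties in |d|, so use the tie-corrected normal approximation.
        E[W] = n(n+1)/4 = 11*12/4 = 33.
        Tie groups: |d|=1 (t=2), |d|=3 (t=5), |d|=5 (t=2); sum(t^3 - t) = 132.
        Var[W] = n(n+1)(2n+1)/24 - sum(t^3-t)/48 = 3036/24 - 132/48 = 123.75.
        z = (W - E[W]) / sqrt(Var[W]) = (24 - 33) / 11.1243 = -0.8090.
        Two-sided p = 2*Phi(z) = 0.418492.
Step 6: alpha = 0.05. fail to reject H0.

W+ = 24, W- = 42, W = min = 24, p = 0.418492, fail to reject H0.


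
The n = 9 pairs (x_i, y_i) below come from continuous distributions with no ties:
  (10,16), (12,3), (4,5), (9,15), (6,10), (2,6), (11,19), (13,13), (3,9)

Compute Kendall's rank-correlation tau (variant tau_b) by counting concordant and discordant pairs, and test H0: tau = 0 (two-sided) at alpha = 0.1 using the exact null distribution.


Step 1: Enumerate the 36 unordered pairs (i,j) with i<j and classify each by sign(x_j-x_i) * sign(y_j-y_i).
  (1,2):dx=+2,dy=-13->D; (1,3):dx=-6,dy=-11->C; (1,4):dx=-1,dy=-1->C; (1,5):dx=-4,dy=-6->C
  (1,6):dx=-8,dy=-10->C; (1,7):dx=+1,dy=+3->C; (1,8):dx=+3,dy=-3->D; (1,9):dx=-7,dy=-7->C
  (2,3):dx=-8,dy=+2->D; (2,4):dx=-3,dy=+12->D; (2,5):dx=-6,dy=+7->D; (2,6):dx=-10,dy=+3->D
  (2,7):dx=-1,dy=+16->D; (2,8):dx=+1,dy=+10->C; (2,9):dx=-9,dy=+6->D; (3,4):dx=+5,dy=+10->C
  (3,5):dx=+2,dy=+5->C; (3,6):dx=-2,dy=+1->D; (3,7):dx=+7,dy=+14->C; (3,8):dx=+9,dy=+8->C
  (3,9):dx=-1,dy=+4->D; (4,5):dx=-3,dy=-5->C; (4,6):dx=-7,dy=-9->C; (4,7):dx=+2,dy=+4->C
  (4,8):dx=+4,dy=-2->D; (4,9):dx=-6,dy=-6->C; (5,6):dx=-4,dy=-4->C; (5,7):dx=+5,dy=+9->C
  (5,8):dx=+7,dy=+3->C; (5,9):dx=-3,dy=-1->C; (6,7):dx=+9,dy=+13->C; (6,8):dx=+11,dy=+7->C
  (6,9):dx=+1,dy=+3->C; (7,8):dx=+2,dy=-6->D; (7,9):dx=-8,dy=-10->C; (8,9):dx=-10,dy=-4->C
Step 2: C = 24, D = 12, total pairs = 36.
Step 3: tau = (C - D)/(n(n-1)/2) = (24 - 12)/36 = 0.333333.
Step 4: Exact two-sided p-value (enumerate n! = 362880 permutations of y under H0): p = 0.259518.
Step 5: alpha = 0.1. fail to reject H0.

tau_b = 0.3333 (C=24, D=12), p = 0.259518, fail to reject H0.


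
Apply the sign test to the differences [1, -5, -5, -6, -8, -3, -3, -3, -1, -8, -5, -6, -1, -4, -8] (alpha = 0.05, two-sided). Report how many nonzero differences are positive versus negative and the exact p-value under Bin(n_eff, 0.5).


Step 1: Discard zero differences. Original n = 15; n_eff = number of nonzero differences = 15.
Nonzero differences (with sign): +1, -5, -5, -6, -8, -3, -3, -3, -1, -8, -5, -6, -1, -4, -8
Step 2: Count signs: positive = 1, negative = 14.
Step 3: Under H0: P(positive) = 0.5, so the number of positives S ~ Bin(15, 0.5).
Step 4: Two-sided exact p-value = sum of Bin(15,0.5) probabilities at or below the observed probability = 0.000977.
Step 5: alpha = 0.05. reject H0.

n_eff = 15, pos = 1, neg = 14, p = 0.000977, reject H0.


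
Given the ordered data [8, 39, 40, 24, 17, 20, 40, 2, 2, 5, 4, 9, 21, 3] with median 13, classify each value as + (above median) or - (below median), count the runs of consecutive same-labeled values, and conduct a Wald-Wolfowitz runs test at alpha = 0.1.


Step 1: Compute median = 13; label A = above, B = below.
Labels in order: BAAAAAABBBBBAB  (n_A = 7, n_B = 7)
Step 2: Count runs R = 5.
Step 3: Under H0 (random ordering), E[R] = 2*n_A*n_B/(n_A+n_B) + 1 = 2*7*7/14 + 1 = 8.0000.
        Var[R] = 2*n_A*n_B*(2*n_A*n_B - n_A - n_B) / ((n_A+n_B)^2 * (n_A+n_B-1)) = 8232/2548 = 3.2308.
        SD[R] = 1.7974.
Step 4: Continuity-corrected z = (R + 0.5 - E[R]) / SD[R] = (5 + 0.5 - 8.0000) / 1.7974 = -1.3909.
Step 5: Two-sided p-value via normal approximation = 2*(1 - Phi(|z|)) = 0.164264.
Step 6: alpha = 0.1. fail to reject H0.

R = 5, z = -1.3909, p = 0.164264, fail to reject H0.


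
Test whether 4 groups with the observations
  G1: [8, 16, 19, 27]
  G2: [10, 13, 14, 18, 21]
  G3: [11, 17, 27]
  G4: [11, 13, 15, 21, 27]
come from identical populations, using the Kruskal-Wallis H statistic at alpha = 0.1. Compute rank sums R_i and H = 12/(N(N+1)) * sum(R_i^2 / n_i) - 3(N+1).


Step 1: Combine all N = 17 observations and assign midranks.
sorted (value, group, rank): (8,G1,1), (10,G2,2), (11,G3,3.5), (11,G4,3.5), (13,G2,5.5), (13,G4,5.5), (14,G2,7), (15,G4,8), (16,G1,9), (17,G3,10), (18,G2,11), (19,G1,12), (21,G2,13.5), (21,G4,13.5), (27,G1,16), (27,G3,16), (27,G4,16)
Step 2: Sum ranks within each group.
R_1 = 38 (n_1 = 4)
R_2 = 39 (n_2 = 5)
R_3 = 29.5 (n_3 = 3)
R_4 = 46.5 (n_4 = 5)
Step 3: H = 12/(N(N+1)) * sum(R_i^2/n_i) - 3(N+1)
     = 12/(17*18) * (38^2/4 + 39^2/5 + 29.5^2/3 + 46.5^2/5) - 3*18
     = 0.039216 * 1387.73 - 54
     = 0.420915.
Step 4: Ties present; correction factor C = 1 - 42/(17^3 - 17) = 0.991422. Corrected H = 0.420915 / 0.991422 = 0.424557.
Step 5: Under H0, H ~ chi^2(3); p-value = 0.935124.
Step 6: alpha = 0.1. fail to reject H0.

H = 0.4246, df = 3, p = 0.935124, fail to reject H0.


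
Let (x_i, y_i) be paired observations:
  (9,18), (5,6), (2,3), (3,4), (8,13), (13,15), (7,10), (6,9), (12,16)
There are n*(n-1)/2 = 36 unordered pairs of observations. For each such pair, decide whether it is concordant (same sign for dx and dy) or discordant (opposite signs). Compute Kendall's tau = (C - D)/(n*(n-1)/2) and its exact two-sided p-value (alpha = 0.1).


Step 1: Enumerate the 36 unordered pairs (i,j) with i<j and classify each by sign(x_j-x_i) * sign(y_j-y_i).
  (1,2):dx=-4,dy=-12->C; (1,3):dx=-7,dy=-15->C; (1,4):dx=-6,dy=-14->C; (1,5):dx=-1,dy=-5->C
  (1,6):dx=+4,dy=-3->D; (1,7):dx=-2,dy=-8->C; (1,8):dx=-3,dy=-9->C; (1,9):dx=+3,dy=-2->D
  (2,3):dx=-3,dy=-3->C; (2,4):dx=-2,dy=-2->C; (2,5):dx=+3,dy=+7->C; (2,6):dx=+8,dy=+9->C
  (2,7):dx=+2,dy=+4->C; (2,8):dx=+1,dy=+3->C; (2,9):dx=+7,dy=+10->C; (3,4):dx=+1,dy=+1->C
  (3,5):dx=+6,dy=+10->C; (3,6):dx=+11,dy=+12->C; (3,7):dx=+5,dy=+7->C; (3,8):dx=+4,dy=+6->C
  (3,9):dx=+10,dy=+13->C; (4,5):dx=+5,dy=+9->C; (4,6):dx=+10,dy=+11->C; (4,7):dx=+4,dy=+6->C
  (4,8):dx=+3,dy=+5->C; (4,9):dx=+9,dy=+12->C; (5,6):dx=+5,dy=+2->C; (5,7):dx=-1,dy=-3->C
  (5,8):dx=-2,dy=-4->C; (5,9):dx=+4,dy=+3->C; (6,7):dx=-6,dy=-5->C; (6,8):dx=-7,dy=-6->C
  (6,9):dx=-1,dy=+1->D; (7,8):dx=-1,dy=-1->C; (7,9):dx=+5,dy=+6->C; (8,9):dx=+6,dy=+7->C
Step 2: C = 33, D = 3, total pairs = 36.
Step 3: tau = (C - D)/(n(n-1)/2) = (33 - 3)/36 = 0.833333.
Step 4: Exact two-sided p-value (enumerate n! = 362880 permutations of y under H0): p = 0.000854.
Step 5: alpha = 0.1. reject H0.

tau_b = 0.8333 (C=33, D=3), p = 0.000854, reject H0.


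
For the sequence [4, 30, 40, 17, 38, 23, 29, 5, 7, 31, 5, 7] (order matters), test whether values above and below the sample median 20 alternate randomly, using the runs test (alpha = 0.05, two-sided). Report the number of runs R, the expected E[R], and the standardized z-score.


Step 1: Compute median = 20; label A = above, B = below.
Labels in order: BAABAAABBABB  (n_A = 6, n_B = 6)
Step 2: Count runs R = 7.
Step 3: Under H0 (random ordering), E[R] = 2*n_A*n_B/(n_A+n_B) + 1 = 2*6*6/12 + 1 = 7.0000.
        Var[R] = 2*n_A*n_B*(2*n_A*n_B - n_A - n_B) / ((n_A+n_B)^2 * (n_A+n_B-1)) = 4320/1584 = 2.7273.
        SD[R] = 1.6514.
Step 4: R = E[R], so z = 0 with no continuity correction.
Step 5: Two-sided p-value via normal approximation = 2*(1 - Phi(|z|)) = 1.000000.
Step 6: alpha = 0.05. fail to reject H0.

R = 7, z = 0.0000, p = 1.000000, fail to reject H0.


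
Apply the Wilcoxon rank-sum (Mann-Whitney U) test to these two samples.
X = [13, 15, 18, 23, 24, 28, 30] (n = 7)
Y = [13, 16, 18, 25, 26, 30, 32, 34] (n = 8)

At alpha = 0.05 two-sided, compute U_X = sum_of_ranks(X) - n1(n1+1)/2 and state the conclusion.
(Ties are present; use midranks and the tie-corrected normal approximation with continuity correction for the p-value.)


Step 1: Combine and sort all 15 observations; assign midranks.
sorted (value, group): (13,X), (13,Y), (15,X), (16,Y), (18,X), (18,Y), (23,X), (24,X), (25,Y), (26,Y), (28,X), (30,X), (30,Y), (32,Y), (34,Y)
ranks: 13->1.5, 13->1.5, 15->3, 16->4, 18->5.5, 18->5.5, 23->7, 24->8, 25->9, 26->10, 28->11, 30->12.5, 30->12.5, 32->14, 34->15
Step 2: Rank sum for X: R1 = 1.5 + 3 + 5.5 + 7 + 8 + 11 + 12.5 = 48.5.
Step 3: U_X = R1 - n1(n1+1)/2 = 48.5 - 7*8/2 = 48.5 - 28 = 20.5.
       U_Y = n1*n2 - U_X = 56 - 20.5 = 35.5.
Step 4: Ties are present, so use the tie-corrected normal approximation (with continuity correction) for the p-value.
Step 5: p-value = 0.416636; compare to alpha = 0.05. fail to reject H0.

U_X = 20.5, p = 0.416636, fail to reject H0 at alpha = 0.05.


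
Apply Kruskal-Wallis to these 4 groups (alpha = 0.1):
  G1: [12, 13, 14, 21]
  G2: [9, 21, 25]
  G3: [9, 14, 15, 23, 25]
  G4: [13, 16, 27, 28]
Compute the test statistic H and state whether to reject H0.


Step 1: Combine all N = 16 observations and assign midranks.
sorted (value, group, rank): (9,G2,1.5), (9,G3,1.5), (12,G1,3), (13,G1,4.5), (13,G4,4.5), (14,G1,6.5), (14,G3,6.5), (15,G3,8), (16,G4,9), (21,G1,10.5), (21,G2,10.5), (23,G3,12), (25,G2,13.5), (25,G3,13.5), (27,G4,15), (28,G4,16)
Step 2: Sum ranks within each group.
R_1 = 24.5 (n_1 = 4)
R_2 = 25.5 (n_2 = 3)
R_3 = 41.5 (n_3 = 5)
R_4 = 44.5 (n_4 = 4)
Step 3: H = 12/(N(N+1)) * sum(R_i^2/n_i) - 3(N+1)
     = 12/(16*17) * (24.5^2/4 + 25.5^2/3 + 41.5^2/5 + 44.5^2/4) - 3*17
     = 0.044118 * 1206.33 - 51
     = 2.220221.
Step 4: Ties present; correction factor C = 1 - 30/(16^3 - 16) = 0.992647. Corrected H = 2.220221 / 0.992647 = 2.236667.
Step 5: Under H0, H ~ chi^2(3); p-value = 0.524762.
Step 6: alpha = 0.1. fail to reject H0.

H = 2.2367, df = 3, p = 0.524762, fail to reject H0.


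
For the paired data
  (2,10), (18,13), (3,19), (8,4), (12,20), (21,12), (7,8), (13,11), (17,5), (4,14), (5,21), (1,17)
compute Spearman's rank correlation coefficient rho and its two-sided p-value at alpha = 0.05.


Step 1: Rank x and y separately (midranks; no ties here).
rank(x): 2->2, 18->11, 3->3, 8->7, 12->8, 21->12, 7->6, 13->9, 17->10, 4->4, 5->5, 1->1
rank(y): 10->4, 13->7, 19->10, 4->1, 20->11, 12->6, 8->3, 11->5, 5->2, 14->8, 21->12, 17->9
Step 2: d_i = R_x(i) - R_y(i); compute d_i^2.
  (2-4)^2=4, (11-7)^2=16, (3-10)^2=49, (7-1)^2=36, (8-11)^2=9, (12-6)^2=36, (6-3)^2=9, (9-5)^2=16, (10-2)^2=64, (4-8)^2=16, (5-12)^2=49, (1-9)^2=64
sum(d^2) = 368.
Step 3: rho = 1 - 6*368 / (12*(12^2 - 1)) = 1 - 2208/1716 = -0.286713.
Step 4: Under H0, t = rho * sqrt((n-2)/(1-rho^2)) = -0.9464 ~ t(10).
Step 5: Two-sided p-value from the t-distribution with 10 df = 0.366251.
Step 6: alpha = 0.05. fail to reject H0.

rho = -0.2867, p = 0.366251, fail to reject H0 at alpha = 0.05.


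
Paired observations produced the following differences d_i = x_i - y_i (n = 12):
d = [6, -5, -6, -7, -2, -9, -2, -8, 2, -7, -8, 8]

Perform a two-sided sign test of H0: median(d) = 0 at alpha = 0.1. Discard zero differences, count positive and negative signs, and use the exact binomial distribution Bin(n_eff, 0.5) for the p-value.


Step 1: Discard zero differences. Original n = 12; n_eff = number of nonzero differences = 12.
Nonzero differences (with sign): +6, -5, -6, -7, -2, -9, -2, -8, +2, -7, -8, +8
Step 2: Count signs: positive = 3, negative = 9.
Step 3: Under H0: P(positive) = 0.5, so the number of positives S ~ Bin(12, 0.5).
Step 4: Two-sided exact p-value = sum of Bin(12,0.5) probabilities at or below the observed probability = 0.145996.
Step 5: alpha = 0.1. fail to reject H0.

n_eff = 12, pos = 3, neg = 9, p = 0.145996, fail to reject H0.


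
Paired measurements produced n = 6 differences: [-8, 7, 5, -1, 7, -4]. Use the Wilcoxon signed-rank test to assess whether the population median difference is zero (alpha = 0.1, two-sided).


Step 1: Drop any zero differences (none here) and take |d_i|.
|d| = [8, 7, 5, 1, 7, 4]
Step 2: Midrank |d_i| (ties get averaged ranks).
ranks: |8|->6, |7|->4.5, |5|->3, |1|->1, |7|->4.5, |4|->2
Step 3: Attach original signs; sum ranks with positive sign and with negative sign.
W+ = 4.5 + 3 + 4.5 = 12
W- = 6 + 1 + 2 = 9
(Check: W+ + W- = 21 should equal n(n+1)/2 = 21.)
Step 4: Test statistic W = min(W+, W-) = 9.
Step 5: Ties in |d|, so use the tie-corrected normal approximation.
        E[W] = n(n+1)/4 = 6*7/4 = 10.5.
        Tie groups: |d|=7 (t=2); sum(t^3 - t) = 6.
        Var[W] = n(n+1)(2n+1)/24 - sum(t^3-t)/48 = 546/24 - 6/48 = 22.625.
        z = (W - E[W]) / sqrt(Var[W]) = (9 - 10.5) / 4.7566 = -0.3154.
        Two-sided p = 2*Phi(z) = 0.752494.
Step 6: alpha = 0.1. fail to reject H0.

W+ = 12, W- = 9, W = min = 9, p = 0.752494, fail to reject H0.


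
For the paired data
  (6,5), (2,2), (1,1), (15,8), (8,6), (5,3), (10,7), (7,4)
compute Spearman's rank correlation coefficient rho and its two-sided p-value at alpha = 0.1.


Step 1: Rank x and y separately (midranks; no ties here).
rank(x): 6->4, 2->2, 1->1, 15->8, 8->6, 5->3, 10->7, 7->5
rank(y): 5->5, 2->2, 1->1, 8->8, 6->6, 3->3, 7->7, 4->4
Step 2: d_i = R_x(i) - R_y(i); compute d_i^2.
  (4-5)^2=1, (2-2)^2=0, (1-1)^2=0, (8-8)^2=0, (6-6)^2=0, (3-3)^2=0, (7-7)^2=0, (5-4)^2=1
sum(d^2) = 2.
Step 3: rho = 1 - 6*2 / (8*(8^2 - 1)) = 1 - 12/504 = 0.976190.
Step 4: Under H0, t = rho * sqrt((n-2)/(1-rho^2)) = 11.0235 ~ t(6).
Step 5: Two-sided p-value from the t-distribution with 6 df = 0.000033.
Step 6: alpha = 0.1. reject H0.

rho = 0.9762, p = 0.000033, reject H0 at alpha = 0.1.


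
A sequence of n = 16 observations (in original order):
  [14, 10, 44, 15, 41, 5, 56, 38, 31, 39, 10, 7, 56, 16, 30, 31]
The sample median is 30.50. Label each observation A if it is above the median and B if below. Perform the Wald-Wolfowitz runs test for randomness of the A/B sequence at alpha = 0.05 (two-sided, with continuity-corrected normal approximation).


Step 1: Compute median = 30.50; label A = above, B = below.
Labels in order: BBABABAAAABBABBA  (n_A = 8, n_B = 8)
Step 2: Count runs R = 10.
Step 3: Under H0 (random ordering), E[R] = 2*n_A*n_B/(n_A+n_B) + 1 = 2*8*8/16 + 1 = 9.0000.
        Var[R] = 2*n_A*n_B*(2*n_A*n_B - n_A - n_B) / ((n_A+n_B)^2 * (n_A+n_B-1)) = 14336/3840 = 3.7333.
        SD[R] = 1.9322.
Step 4: Continuity-corrected z = (R - 0.5 - E[R]) / SD[R] = (10 - 0.5 - 9.0000) / 1.9322 = 0.2588.
Step 5: Two-sided p-value via normal approximation = 2*(1 - Phi(|z|)) = 0.795809.
Step 6: alpha = 0.05. fail to reject H0.

R = 10, z = 0.2588, p = 0.795809, fail to reject H0.


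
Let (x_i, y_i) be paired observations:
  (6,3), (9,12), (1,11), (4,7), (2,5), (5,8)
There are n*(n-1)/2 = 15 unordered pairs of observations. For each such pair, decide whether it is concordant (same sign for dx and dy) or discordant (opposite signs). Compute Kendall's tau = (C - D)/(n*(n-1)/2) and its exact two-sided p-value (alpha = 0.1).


Step 1: Enumerate the 15 unordered pairs (i,j) with i<j and classify each by sign(x_j-x_i) * sign(y_j-y_i).
  (1,2):dx=+3,dy=+9->C; (1,3):dx=-5,dy=+8->D; (1,4):dx=-2,dy=+4->D; (1,5):dx=-4,dy=+2->D
  (1,6):dx=-1,dy=+5->D; (2,3):dx=-8,dy=-1->C; (2,4):dx=-5,dy=-5->C; (2,5):dx=-7,dy=-7->C
  (2,6):dx=-4,dy=-4->C; (3,4):dx=+3,dy=-4->D; (3,5):dx=+1,dy=-6->D; (3,6):dx=+4,dy=-3->D
  (4,5):dx=-2,dy=-2->C; (4,6):dx=+1,dy=+1->C; (5,6):dx=+3,dy=+3->C
Step 2: C = 8, D = 7, total pairs = 15.
Step 3: tau = (C - D)/(n(n-1)/2) = (8 - 7)/15 = 0.066667.
Step 4: Exact two-sided p-value (enumerate n! = 720 permutations of y under H0): p = 1.000000.
Step 5: alpha = 0.1. fail to reject H0.

tau_b = 0.0667 (C=8, D=7), p = 1.000000, fail to reject H0.


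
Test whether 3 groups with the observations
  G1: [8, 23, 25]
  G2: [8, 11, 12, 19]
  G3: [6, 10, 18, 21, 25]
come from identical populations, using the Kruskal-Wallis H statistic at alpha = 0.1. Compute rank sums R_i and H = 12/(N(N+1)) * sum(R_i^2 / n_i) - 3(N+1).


Step 1: Combine all N = 12 observations and assign midranks.
sorted (value, group, rank): (6,G3,1), (8,G1,2.5), (8,G2,2.5), (10,G3,4), (11,G2,5), (12,G2,6), (18,G3,7), (19,G2,8), (21,G3,9), (23,G1,10), (25,G1,11.5), (25,G3,11.5)
Step 2: Sum ranks within each group.
R_1 = 24 (n_1 = 3)
R_2 = 21.5 (n_2 = 4)
R_3 = 32.5 (n_3 = 5)
Step 3: H = 12/(N(N+1)) * sum(R_i^2/n_i) - 3(N+1)
     = 12/(12*13) * (24^2/3 + 21.5^2/4 + 32.5^2/5) - 3*13
     = 0.076923 * 518.812 - 39
     = 0.908654.
Step 4: Ties present; correction factor C = 1 - 12/(12^3 - 12) = 0.993007. Corrected H = 0.908654 / 0.993007 = 0.915053.
Step 5: Under H0, H ~ chi^2(2); p-value = 0.632847.
Step 6: alpha = 0.1. fail to reject H0.

H = 0.9151, df = 2, p = 0.632847, fail to reject H0.


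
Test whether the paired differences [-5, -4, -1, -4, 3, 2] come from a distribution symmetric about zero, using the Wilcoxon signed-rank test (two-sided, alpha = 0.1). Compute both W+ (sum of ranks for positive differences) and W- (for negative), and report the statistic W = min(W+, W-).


Step 1: Drop any zero differences (none here) and take |d_i|.
|d| = [5, 4, 1, 4, 3, 2]
Step 2: Midrank |d_i| (ties get averaged ranks).
ranks: |5|->6, |4|->4.5, |1|->1, |4|->4.5, |3|->3, |2|->2
Step 3: Attach original signs; sum ranks with positive sign and with negative sign.
W+ = 3 + 2 = 5
W- = 6 + 4.5 + 1 + 4.5 = 16
(Check: W+ + W- = 21 should equal n(n+1)/2 = 21.)
Step 4: Test statistic W = min(W+, W-) = 5.
Step 5: Ties in |d|, so use the tie-corrected normal approximation.
        E[W] = n(n+1)/4 = 6*7/4 = 10.5.
        Tie groups: |d|=4 (t=2); sum(t^3 - t) = 6.
        Var[W] = n(n+1)(2n+1)/24 - sum(t^3-t)/48 = 546/24 - 6/48 = 22.625.
        z = (W - E[W]) / sqrt(Var[W]) = (5 - 10.5) / 4.7566 = -1.1563.
        Two-sided p = 2*Phi(z) = 0.247561.
Step 6: alpha = 0.1. fail to reject H0.

W+ = 5, W- = 16, W = min = 5, p = 0.247561, fail to reject H0.


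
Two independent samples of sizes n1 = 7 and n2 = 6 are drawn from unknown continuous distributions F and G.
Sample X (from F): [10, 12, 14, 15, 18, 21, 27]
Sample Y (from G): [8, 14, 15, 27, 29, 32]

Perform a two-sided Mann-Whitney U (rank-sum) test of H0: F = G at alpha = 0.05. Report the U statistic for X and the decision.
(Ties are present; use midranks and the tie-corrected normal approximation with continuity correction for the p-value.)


Step 1: Combine and sort all 13 observations; assign midranks.
sorted (value, group): (8,Y), (10,X), (12,X), (14,X), (14,Y), (15,X), (15,Y), (18,X), (21,X), (27,X), (27,Y), (29,Y), (32,Y)
ranks: 8->1, 10->2, 12->3, 14->4.5, 14->4.5, 15->6.5, 15->6.5, 18->8, 21->9, 27->10.5, 27->10.5, 29->12, 32->13
Step 2: Rank sum for X: R1 = 2 + 3 + 4.5 + 6.5 + 8 + 9 + 10.5 = 43.5.
Step 3: U_X = R1 - n1(n1+1)/2 = 43.5 - 7*8/2 = 43.5 - 28 = 15.5.
       U_Y = n1*n2 - U_X = 42 - 15.5 = 26.5.
Step 4: Ties are present, so use the tie-corrected normal approximation (with continuity correction) for the p-value.
Step 5: p-value = 0.473221; compare to alpha = 0.05. fail to reject H0.

U_X = 15.5, p = 0.473221, fail to reject H0 at alpha = 0.05.


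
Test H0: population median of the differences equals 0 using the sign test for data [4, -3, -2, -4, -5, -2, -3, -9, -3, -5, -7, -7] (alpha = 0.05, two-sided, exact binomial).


Step 1: Discard zero differences. Original n = 12; n_eff = number of nonzero differences = 12.
Nonzero differences (with sign): +4, -3, -2, -4, -5, -2, -3, -9, -3, -5, -7, -7
Step 2: Count signs: positive = 1, negative = 11.
Step 3: Under H0: P(positive) = 0.5, so the number of positives S ~ Bin(12, 0.5).
Step 4: Two-sided exact p-value = sum of Bin(12,0.5) probabilities at or below the observed probability = 0.006348.
Step 5: alpha = 0.05. reject H0.

n_eff = 12, pos = 1, neg = 11, p = 0.006348, reject H0.


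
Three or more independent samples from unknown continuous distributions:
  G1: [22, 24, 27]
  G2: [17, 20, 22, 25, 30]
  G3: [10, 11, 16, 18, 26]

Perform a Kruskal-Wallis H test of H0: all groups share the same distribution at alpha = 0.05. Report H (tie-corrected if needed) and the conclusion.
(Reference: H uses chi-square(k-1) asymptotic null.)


Step 1: Combine all N = 13 observations and assign midranks.
sorted (value, group, rank): (10,G3,1), (11,G3,2), (16,G3,3), (17,G2,4), (18,G3,5), (20,G2,6), (22,G1,7.5), (22,G2,7.5), (24,G1,9), (25,G2,10), (26,G3,11), (27,G1,12), (30,G2,13)
Step 2: Sum ranks within each group.
R_1 = 28.5 (n_1 = 3)
R_2 = 40.5 (n_2 = 5)
R_3 = 22 (n_3 = 5)
Step 3: H = 12/(N(N+1)) * sum(R_i^2/n_i) - 3(N+1)
     = 12/(13*14) * (28.5^2/3 + 40.5^2/5 + 22^2/5) - 3*14
     = 0.065934 * 695.6 - 42
     = 3.863736.
Step 4: Ties present; correction factor C = 1 - 6/(13^3 - 13) = 0.997253. Corrected H = 3.863736 / 0.997253 = 3.874380.
Step 5: Under H0, H ~ chi^2(2); p-value = 0.144108.
Step 6: alpha = 0.05. fail to reject H0.

H = 3.8744, df = 2, p = 0.144108, fail to reject H0.


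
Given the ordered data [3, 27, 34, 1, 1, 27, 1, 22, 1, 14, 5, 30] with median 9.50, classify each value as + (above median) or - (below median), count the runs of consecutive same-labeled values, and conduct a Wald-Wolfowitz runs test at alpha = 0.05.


Step 1: Compute median = 9.50; label A = above, B = below.
Labels in order: BAABBABABABA  (n_A = 6, n_B = 6)
Step 2: Count runs R = 10.
Step 3: Under H0 (random ordering), E[R] = 2*n_A*n_B/(n_A+n_B) + 1 = 2*6*6/12 + 1 = 7.0000.
        Var[R] = 2*n_A*n_B*(2*n_A*n_B - n_A - n_B) / ((n_A+n_B)^2 * (n_A+n_B-1)) = 4320/1584 = 2.7273.
        SD[R] = 1.6514.
Step 4: Continuity-corrected z = (R - 0.5 - E[R]) / SD[R] = (10 - 0.5 - 7.0000) / 1.6514 = 1.5138.
Step 5: Two-sided p-value via normal approximation = 2*(1 - Phi(|z|)) = 0.130070.
Step 6: alpha = 0.05. fail to reject H0.

R = 10, z = 1.5138, p = 0.130070, fail to reject H0.


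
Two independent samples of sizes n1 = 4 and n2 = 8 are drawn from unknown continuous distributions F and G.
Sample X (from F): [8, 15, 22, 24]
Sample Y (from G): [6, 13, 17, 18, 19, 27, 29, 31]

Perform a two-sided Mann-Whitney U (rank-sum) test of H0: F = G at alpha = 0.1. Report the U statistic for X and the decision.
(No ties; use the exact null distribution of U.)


Step 1: Combine and sort all 12 observations; assign midranks.
sorted (value, group): (6,Y), (8,X), (13,Y), (15,X), (17,Y), (18,Y), (19,Y), (22,X), (24,X), (27,Y), (29,Y), (31,Y)
ranks: 6->1, 8->2, 13->3, 15->4, 17->5, 18->6, 19->7, 22->8, 24->9, 27->10, 29->11, 31->12
Step 2: Rank sum for X: R1 = 2 + 4 + 8 + 9 = 23.
Step 3: U_X = R1 - n1(n1+1)/2 = 23 - 4*5/2 = 23 - 10 = 13.
       U_Y = n1*n2 - U_X = 32 - 13 = 19.
Step 4: No ties, so the exact null distribution of U (based on enumerating the C(12,4) = 495 equally likely rank assignments) gives the two-sided p-value.
Step 5: p-value = 0.682828; compare to alpha = 0.1. fail to reject H0.

U_X = 13, p = 0.682828, fail to reject H0 at alpha = 0.1.


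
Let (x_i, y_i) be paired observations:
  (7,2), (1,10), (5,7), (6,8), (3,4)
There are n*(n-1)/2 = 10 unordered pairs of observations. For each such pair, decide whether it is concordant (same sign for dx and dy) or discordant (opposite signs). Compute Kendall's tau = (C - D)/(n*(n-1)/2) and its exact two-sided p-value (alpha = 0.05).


Step 1: Enumerate the 10 unordered pairs (i,j) with i<j and classify each by sign(x_j-x_i) * sign(y_j-y_i).
  (1,2):dx=-6,dy=+8->D; (1,3):dx=-2,dy=+5->D; (1,4):dx=-1,dy=+6->D; (1,5):dx=-4,dy=+2->D
  (2,3):dx=+4,dy=-3->D; (2,4):dx=+5,dy=-2->D; (2,5):dx=+2,dy=-6->D; (3,4):dx=+1,dy=+1->C
  (3,5):dx=-2,dy=-3->C; (4,5):dx=-3,dy=-4->C
Step 2: C = 3, D = 7, total pairs = 10.
Step 3: tau = (C - D)/(n(n-1)/2) = (3 - 7)/10 = -0.400000.
Step 4: Exact two-sided p-value (enumerate n! = 120 permutations of y under H0): p = 0.483333.
Step 5: alpha = 0.05. fail to reject H0.

tau_b = -0.4000 (C=3, D=7), p = 0.483333, fail to reject H0.


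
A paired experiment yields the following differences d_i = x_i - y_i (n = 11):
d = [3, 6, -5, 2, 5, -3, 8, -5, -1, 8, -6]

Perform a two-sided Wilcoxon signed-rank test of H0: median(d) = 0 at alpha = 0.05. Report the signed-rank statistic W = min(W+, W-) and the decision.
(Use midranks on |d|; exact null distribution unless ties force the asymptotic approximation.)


Step 1: Drop any zero differences (none here) and take |d_i|.
|d| = [3, 6, 5, 2, 5, 3, 8, 5, 1, 8, 6]
Step 2: Midrank |d_i| (ties get averaged ranks).
ranks: |3|->3.5, |6|->8.5, |5|->6, |2|->2, |5|->6, |3|->3.5, |8|->10.5, |5|->6, |1|->1, |8|->10.5, |6|->8.5
Step 3: Attach original signs; sum ranks with positive sign and with negative sign.
W+ = 3.5 + 8.5 + 2 + 6 + 10.5 + 10.5 = 41
W- = 6 + 3.5 + 6 + 1 + 8.5 = 25
(Check: W+ + W- = 66 should equal n(n+1)/2 = 66.)
Step 4: Test statistic W = min(W+, W-) = 25.
Step 5: Ties in |d|, so use the tie-corrected normal approximation.
        E[W] = n(n+1)/4 = 11*12/4 = 33.
        Tie groups: |d|=3 (t=2), |d|=5 (t=3), |d|=6 (t=2), |d|=8 (t=2); sum(t^3 - t) = 42.
        Var[W] = n(n+1)(2n+1)/24 - sum(t^3-t)/48 = 3036/24 - 42/48 = 125.625.
        z = (W - E[W]) / sqrt(Var[W]) = (25 - 33) / 11.2083 = -0.7138.
        Two-sided p = 2*Phi(z) = 0.475376.
Step 6: alpha = 0.05. fail to reject H0.

W+ = 41, W- = 25, W = min = 25, p = 0.475376, fail to reject H0.


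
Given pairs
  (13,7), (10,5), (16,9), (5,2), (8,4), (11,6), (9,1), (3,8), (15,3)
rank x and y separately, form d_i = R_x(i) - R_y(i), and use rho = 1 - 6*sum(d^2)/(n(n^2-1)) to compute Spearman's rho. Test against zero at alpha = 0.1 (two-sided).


Step 1: Rank x and y separately (midranks; no ties here).
rank(x): 13->7, 10->5, 16->9, 5->2, 8->3, 11->6, 9->4, 3->1, 15->8
rank(y): 7->7, 5->5, 9->9, 2->2, 4->4, 6->6, 1->1, 8->8, 3->3
Step 2: d_i = R_x(i) - R_y(i); compute d_i^2.
  (7-7)^2=0, (5-5)^2=0, (9-9)^2=0, (2-2)^2=0, (3-4)^2=1, (6-6)^2=0, (4-1)^2=9, (1-8)^2=49, (8-3)^2=25
sum(d^2) = 84.
Step 3: rho = 1 - 6*84 / (9*(9^2 - 1)) = 1 - 504/720 = 0.300000.
Step 4: Under H0, t = rho * sqrt((n-2)/(1-rho^2)) = 0.8321 ~ t(7).
Step 5: Two-sided p-value from the t-distribution with 7 df = 0.432845.
Step 6: alpha = 0.1. fail to reject H0.

rho = 0.3000, p = 0.432845, fail to reject H0 at alpha = 0.1.


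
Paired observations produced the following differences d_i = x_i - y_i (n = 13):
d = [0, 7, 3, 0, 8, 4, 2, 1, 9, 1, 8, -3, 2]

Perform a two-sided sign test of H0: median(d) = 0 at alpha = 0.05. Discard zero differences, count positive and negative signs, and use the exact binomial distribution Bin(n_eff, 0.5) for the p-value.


Step 1: Discard zero differences. Original n = 13; n_eff = number of nonzero differences = 11.
Nonzero differences (with sign): +7, +3, +8, +4, +2, +1, +9, +1, +8, -3, +2
Step 2: Count signs: positive = 10, negative = 1.
Step 3: Under H0: P(positive) = 0.5, so the number of positives S ~ Bin(11, 0.5).
Step 4: Two-sided exact p-value = sum of Bin(11,0.5) probabilities at or below the observed probability = 0.011719.
Step 5: alpha = 0.05. reject H0.

n_eff = 11, pos = 10, neg = 1, p = 0.011719, reject H0.


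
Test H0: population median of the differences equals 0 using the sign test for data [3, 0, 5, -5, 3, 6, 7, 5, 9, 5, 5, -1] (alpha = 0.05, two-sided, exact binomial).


Step 1: Discard zero differences. Original n = 12; n_eff = number of nonzero differences = 11.
Nonzero differences (with sign): +3, +5, -5, +3, +6, +7, +5, +9, +5, +5, -1
Step 2: Count signs: positive = 9, negative = 2.
Step 3: Under H0: P(positive) = 0.5, so the number of positives S ~ Bin(11, 0.5).
Step 4: Two-sided exact p-value = sum of Bin(11,0.5) probabilities at or below the observed probability = 0.065430.
Step 5: alpha = 0.05. fail to reject H0.

n_eff = 11, pos = 9, neg = 2, p = 0.065430, fail to reject H0.


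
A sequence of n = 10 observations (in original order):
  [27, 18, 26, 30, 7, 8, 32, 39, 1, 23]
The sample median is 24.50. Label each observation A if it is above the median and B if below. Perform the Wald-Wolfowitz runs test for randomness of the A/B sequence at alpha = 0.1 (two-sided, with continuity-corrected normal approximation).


Step 1: Compute median = 24.50; label A = above, B = below.
Labels in order: ABAABBAABB  (n_A = 5, n_B = 5)
Step 2: Count runs R = 6.
Step 3: Under H0 (random ordering), E[R] = 2*n_A*n_B/(n_A+n_B) + 1 = 2*5*5/10 + 1 = 6.0000.
        Var[R] = 2*n_A*n_B*(2*n_A*n_B - n_A - n_B) / ((n_A+n_B)^2 * (n_A+n_B-1)) = 2000/900 = 2.2222.
        SD[R] = 1.4907.
Step 4: R = E[R], so z = 0 with no continuity correction.
Step 5: Two-sided p-value via normal approximation = 2*(1 - Phi(|z|)) = 1.000000.
Step 6: alpha = 0.1. fail to reject H0.

R = 6, z = 0.0000, p = 1.000000, fail to reject H0.


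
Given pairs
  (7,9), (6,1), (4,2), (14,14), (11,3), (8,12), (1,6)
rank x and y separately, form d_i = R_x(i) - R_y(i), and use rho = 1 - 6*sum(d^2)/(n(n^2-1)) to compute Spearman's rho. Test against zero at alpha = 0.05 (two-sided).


Step 1: Rank x and y separately (midranks; no ties here).
rank(x): 7->4, 6->3, 4->2, 14->7, 11->6, 8->5, 1->1
rank(y): 9->5, 1->1, 2->2, 14->7, 3->3, 12->6, 6->4
Step 2: d_i = R_x(i) - R_y(i); compute d_i^2.
  (4-5)^2=1, (3-1)^2=4, (2-2)^2=0, (7-7)^2=0, (6-3)^2=9, (5-6)^2=1, (1-4)^2=9
sum(d^2) = 24.
Step 3: rho = 1 - 6*24 / (7*(7^2 - 1)) = 1 - 144/336 = 0.571429.
Step 4: Under H0, t = rho * sqrt((n-2)/(1-rho^2)) = 1.5570 ~ t(5).
Step 5: Two-sided p-value from the t-distribution with 5 df = 0.180202.
Step 6: alpha = 0.05. fail to reject H0.

rho = 0.5714, p = 0.180202, fail to reject H0 at alpha = 0.05.


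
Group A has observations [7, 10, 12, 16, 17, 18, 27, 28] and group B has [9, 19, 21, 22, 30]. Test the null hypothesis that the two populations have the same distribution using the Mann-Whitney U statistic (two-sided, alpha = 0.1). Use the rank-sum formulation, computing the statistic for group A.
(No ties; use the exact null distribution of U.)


Step 1: Combine and sort all 13 observations; assign midranks.
sorted (value, group): (7,X), (9,Y), (10,X), (12,X), (16,X), (17,X), (18,X), (19,Y), (21,Y), (22,Y), (27,X), (28,X), (30,Y)
ranks: 7->1, 9->2, 10->3, 12->4, 16->5, 17->6, 18->7, 19->8, 21->9, 22->10, 27->11, 28->12, 30->13
Step 2: Rank sum for X: R1 = 1 + 3 + 4 + 5 + 6 + 7 + 11 + 12 = 49.
Step 3: U_X = R1 - n1(n1+1)/2 = 49 - 8*9/2 = 49 - 36 = 13.
       U_Y = n1*n2 - U_X = 40 - 13 = 27.
Step 4: No ties, so the exact null distribution of U (based on enumerating the C(13,8) = 1287 equally likely rank assignments) gives the two-sided p-value.
Step 5: p-value = 0.354312; compare to alpha = 0.1. fail to reject H0.

U_X = 13, p = 0.354312, fail to reject H0 at alpha = 0.1.


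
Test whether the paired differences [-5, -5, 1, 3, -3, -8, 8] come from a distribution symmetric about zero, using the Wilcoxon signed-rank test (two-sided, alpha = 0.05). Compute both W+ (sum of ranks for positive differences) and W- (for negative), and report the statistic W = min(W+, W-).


Step 1: Drop any zero differences (none here) and take |d_i|.
|d| = [5, 5, 1, 3, 3, 8, 8]
Step 2: Midrank |d_i| (ties get averaged ranks).
ranks: |5|->4.5, |5|->4.5, |1|->1, |3|->2.5, |3|->2.5, |8|->6.5, |8|->6.5
Step 3: Attach original signs; sum ranks with positive sign and with negative sign.
W+ = 1 + 2.5 + 6.5 = 10
W- = 4.5 + 4.5 + 2.5 + 6.5 = 18
(Check: W+ + W- = 28 should equal n(n+1)/2 = 28.)
Step 4: Test statistic W = min(W+, W-) = 10.
Step 5: Ties in |d|, so use the tie-corrected normal approximation.
        E[W] = n(n+1)/4 = 7*8/4 = 14.
        Tie groups: |d|=3 (t=2), |d|=5 (t=2), |d|=8 (t=2); sum(t^3 - t) = 18.
        Var[W] = n(n+1)(2n+1)/24 - sum(t^3-t)/48 = 840/24 - 18/48 = 34.625.
        z = (W - E[W]) / sqrt(Var[W]) = (10 - 14) / 5.8843 = -0.6798.
        Two-sided p = 2*Phi(z) = 0.496647.
Step 6: alpha = 0.05. fail to reject H0.

W+ = 10, W- = 18, W = min = 10, p = 0.496647, fail to reject H0.


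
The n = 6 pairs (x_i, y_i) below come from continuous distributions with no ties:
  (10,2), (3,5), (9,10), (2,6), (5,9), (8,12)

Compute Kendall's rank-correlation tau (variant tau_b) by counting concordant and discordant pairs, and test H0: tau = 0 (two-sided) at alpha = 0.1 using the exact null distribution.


Step 1: Enumerate the 15 unordered pairs (i,j) with i<j and classify each by sign(x_j-x_i) * sign(y_j-y_i).
  (1,2):dx=-7,dy=+3->D; (1,3):dx=-1,dy=+8->D; (1,4):dx=-8,dy=+4->D; (1,5):dx=-5,dy=+7->D
  (1,6):dx=-2,dy=+10->D; (2,3):dx=+6,dy=+5->C; (2,4):dx=-1,dy=+1->D; (2,5):dx=+2,dy=+4->C
  (2,6):dx=+5,dy=+7->C; (3,4):dx=-7,dy=-4->C; (3,5):dx=-4,dy=-1->C; (3,6):dx=-1,dy=+2->D
  (4,5):dx=+3,dy=+3->C; (4,6):dx=+6,dy=+6->C; (5,6):dx=+3,dy=+3->C
Step 2: C = 8, D = 7, total pairs = 15.
Step 3: tau = (C - D)/(n(n-1)/2) = (8 - 7)/15 = 0.066667.
Step 4: Exact two-sided p-value (enumerate n! = 720 permutations of y under H0): p = 1.000000.
Step 5: alpha = 0.1. fail to reject H0.

tau_b = 0.0667 (C=8, D=7), p = 1.000000, fail to reject H0.


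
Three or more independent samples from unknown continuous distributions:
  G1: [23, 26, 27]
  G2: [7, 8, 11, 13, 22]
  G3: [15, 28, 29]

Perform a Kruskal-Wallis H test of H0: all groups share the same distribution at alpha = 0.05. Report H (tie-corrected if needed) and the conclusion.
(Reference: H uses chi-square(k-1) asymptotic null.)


Step 1: Combine all N = 11 observations and assign midranks.
sorted (value, group, rank): (7,G2,1), (8,G2,2), (11,G2,3), (13,G2,4), (15,G3,5), (22,G2,6), (23,G1,7), (26,G1,8), (27,G1,9), (28,G3,10), (29,G3,11)
Step 2: Sum ranks within each group.
R_1 = 24 (n_1 = 3)
R_2 = 16 (n_2 = 5)
R_3 = 26 (n_3 = 3)
Step 3: H = 12/(N(N+1)) * sum(R_i^2/n_i) - 3(N+1)
     = 12/(11*12) * (24^2/3 + 16^2/5 + 26^2/3) - 3*12
     = 0.090909 * 468.533 - 36
     = 6.593939.
Step 4: No ties, so H is used without correction.
Step 5: Under H0, H ~ chi^2(2); p-value = 0.036995.
Step 6: alpha = 0.05. reject H0.

H = 6.5939, df = 2, p = 0.036995, reject H0.


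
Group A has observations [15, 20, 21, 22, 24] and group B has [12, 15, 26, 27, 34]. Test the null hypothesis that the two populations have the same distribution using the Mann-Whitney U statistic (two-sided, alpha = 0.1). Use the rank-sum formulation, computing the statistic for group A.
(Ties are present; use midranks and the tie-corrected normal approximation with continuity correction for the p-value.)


Step 1: Combine and sort all 10 observations; assign midranks.
sorted (value, group): (12,Y), (15,X), (15,Y), (20,X), (21,X), (22,X), (24,X), (26,Y), (27,Y), (34,Y)
ranks: 12->1, 15->2.5, 15->2.5, 20->4, 21->5, 22->6, 24->7, 26->8, 27->9, 34->10
Step 2: Rank sum for X: R1 = 2.5 + 4 + 5 + 6 + 7 = 24.5.
Step 3: U_X = R1 - n1(n1+1)/2 = 24.5 - 5*6/2 = 24.5 - 15 = 9.5.
       U_Y = n1*n2 - U_X = 25 - 9.5 = 15.5.
Step 4: Ties are present, so use the tie-corrected normal approximation (with continuity correction) for the p-value.
Step 5: p-value = 0.600402; compare to alpha = 0.1. fail to reject H0.

U_X = 9.5, p = 0.600402, fail to reject H0 at alpha = 0.1.


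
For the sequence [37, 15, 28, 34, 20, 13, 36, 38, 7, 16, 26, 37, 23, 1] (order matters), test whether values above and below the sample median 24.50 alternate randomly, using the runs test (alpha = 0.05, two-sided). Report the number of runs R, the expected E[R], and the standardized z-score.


Step 1: Compute median = 24.50; label A = above, B = below.
Labels in order: ABAABBAABBAABB  (n_A = 7, n_B = 7)
Step 2: Count runs R = 8.
Step 3: Under H0 (random ordering), E[R] = 2*n_A*n_B/(n_A+n_B) + 1 = 2*7*7/14 + 1 = 8.0000.
        Var[R] = 2*n_A*n_B*(2*n_A*n_B - n_A - n_B) / ((n_A+n_B)^2 * (n_A+n_B-1)) = 8232/2548 = 3.2308.
        SD[R] = 1.7974.
Step 4: R = E[R], so z = 0 with no continuity correction.
Step 5: Two-sided p-value via normal approximation = 2*(1 - Phi(|z|)) = 1.000000.
Step 6: alpha = 0.05. fail to reject H0.

R = 8, z = 0.0000, p = 1.000000, fail to reject H0.


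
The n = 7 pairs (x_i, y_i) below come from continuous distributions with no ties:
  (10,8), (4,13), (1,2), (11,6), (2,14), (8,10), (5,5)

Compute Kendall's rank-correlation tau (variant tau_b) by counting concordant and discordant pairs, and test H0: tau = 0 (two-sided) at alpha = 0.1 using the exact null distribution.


Step 1: Enumerate the 21 unordered pairs (i,j) with i<j and classify each by sign(x_j-x_i) * sign(y_j-y_i).
  (1,2):dx=-6,dy=+5->D; (1,3):dx=-9,dy=-6->C; (1,4):dx=+1,dy=-2->D; (1,5):dx=-8,dy=+6->D
  (1,6):dx=-2,dy=+2->D; (1,7):dx=-5,dy=-3->C; (2,3):dx=-3,dy=-11->C; (2,4):dx=+7,dy=-7->D
  (2,5):dx=-2,dy=+1->D; (2,6):dx=+4,dy=-3->D; (2,7):dx=+1,dy=-8->D; (3,4):dx=+10,dy=+4->C
  (3,5):dx=+1,dy=+12->C; (3,6):dx=+7,dy=+8->C; (3,7):dx=+4,dy=+3->C; (4,5):dx=-9,dy=+8->D
  (4,6):dx=-3,dy=+4->D; (4,7):dx=-6,dy=-1->C; (5,6):dx=+6,dy=-4->D; (5,7):dx=+3,dy=-9->D
  (6,7):dx=-3,dy=-5->C
Step 2: C = 9, D = 12, total pairs = 21.
Step 3: tau = (C - D)/(n(n-1)/2) = (9 - 12)/21 = -0.142857.
Step 4: Exact two-sided p-value (enumerate n! = 5040 permutations of y under H0): p = 0.772619.
Step 5: alpha = 0.1. fail to reject H0.

tau_b = -0.1429 (C=9, D=12), p = 0.772619, fail to reject H0.


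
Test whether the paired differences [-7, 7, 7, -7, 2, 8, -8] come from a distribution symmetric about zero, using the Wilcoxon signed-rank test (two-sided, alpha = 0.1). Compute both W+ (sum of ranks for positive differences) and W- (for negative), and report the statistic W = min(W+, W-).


Step 1: Drop any zero differences (none here) and take |d_i|.
|d| = [7, 7, 7, 7, 2, 8, 8]
Step 2: Midrank |d_i| (ties get averaged ranks).
ranks: |7|->3.5, |7|->3.5, |7|->3.5, |7|->3.5, |2|->1, |8|->6.5, |8|->6.5
Step 3: Attach original signs; sum ranks with positive sign and with negative sign.
W+ = 3.5 + 3.5 + 1 + 6.5 = 14.5
W- = 3.5 + 3.5 + 6.5 = 13.5
(Check: W+ + W- = 28 should equal n(n+1)/2 = 28.)
Step 4: Test statistic W = min(W+, W-) = 13.5.
Step 5: Ties in |d|, so use the tie-corrected normal approximation.
        E[W] = n(n+1)/4 = 7*8/4 = 14.
        Tie groups: |d|=7 (t=4), |d|=8 (t=2); sum(t^3 - t) = 66.
        Var[W] = n(n+1)(2n+1)/24 - sum(t^3-t)/48 = 840/24 - 66/48 = 33.625.
        z = (W - E[W]) / sqrt(Var[W]) = (13.5 - 14) / 5.7987 = -0.0862.
        Two-sided p = 2*Phi(z) = 0.931287.
Step 6: alpha = 0.1. fail to reject H0.

W+ = 14.5, W- = 13.5, W = min = 13.5, p = 0.931287, fail to reject H0.
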